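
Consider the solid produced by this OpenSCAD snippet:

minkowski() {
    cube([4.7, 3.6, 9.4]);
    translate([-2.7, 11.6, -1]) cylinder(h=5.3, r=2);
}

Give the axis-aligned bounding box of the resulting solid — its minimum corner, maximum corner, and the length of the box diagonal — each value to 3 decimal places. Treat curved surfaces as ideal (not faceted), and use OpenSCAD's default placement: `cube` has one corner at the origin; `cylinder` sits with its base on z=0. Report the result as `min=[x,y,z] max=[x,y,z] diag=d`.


min=[-4.700,9.600,-1.000] max=[4.000,17.200,13.700] diag=18.696

A = translate([-2.7, 11.6, -1]) cylinder(h=5.3, r=2) → bbox [-4.7,9.6,-1] .. [-0.7,13.6,4.3]
B = cube([4.7, 3.6, 9.4]) → bbox [0,0,0] .. [4.7,3.6,9.4]
lo = A.lo+B.lo = [-4.7+0, 9.6+0, -1+0] = [-4.700,9.600,-1.000]
hi = A.hi+B.hi = [-0.7+4.7, 13.6+3.6, 4.3+9.4] = [4.000,17.200,13.700]
diag = √(8.7²+7.6²+14.7²) = √349.54 = 18.696


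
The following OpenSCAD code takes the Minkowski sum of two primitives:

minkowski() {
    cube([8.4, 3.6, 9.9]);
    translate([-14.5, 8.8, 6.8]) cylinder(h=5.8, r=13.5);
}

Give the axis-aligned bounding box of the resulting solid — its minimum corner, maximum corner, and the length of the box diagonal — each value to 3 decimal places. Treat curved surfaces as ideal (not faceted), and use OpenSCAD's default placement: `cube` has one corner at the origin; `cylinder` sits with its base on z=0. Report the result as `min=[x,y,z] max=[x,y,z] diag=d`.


A = translate([-14.5, 8.8, 6.8]) cylinder(h=5.8, r=13.5) → bbox [-28,-4.7,6.8] .. [-1,22.3,12.6]
B = cube([8.4, 3.6, 9.9]) → bbox [0,0,0] .. [8.4,3.6,9.9]
lo = A.lo+B.lo = [-28+0, -4.7+0, 6.8+0] = [-28.000,-4.700,6.800]
hi = A.hi+B.hi = [-1+8.4, 22.3+3.6, 12.6+9.9] = [7.400,25.900,22.500]
diag = √(35.4²+30.6²+15.7²) = √2436.01 = 49.356

min=[-28.000,-4.700,6.800] max=[7.400,25.900,22.500] diag=49.356


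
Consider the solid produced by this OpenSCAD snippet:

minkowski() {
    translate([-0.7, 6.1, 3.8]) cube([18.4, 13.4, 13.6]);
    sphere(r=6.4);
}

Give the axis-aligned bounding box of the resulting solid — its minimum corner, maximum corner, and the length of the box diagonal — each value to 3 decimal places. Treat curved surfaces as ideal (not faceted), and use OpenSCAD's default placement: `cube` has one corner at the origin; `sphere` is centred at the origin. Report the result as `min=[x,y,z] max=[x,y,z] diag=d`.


A = translate([-0.7, 6.1, 3.8]) cube([18.4, 13.4, 13.6]) → bbox [-0.7,6.1,3.8] .. [17.7,19.5,17.4]
B = sphere(r=6.4) → bbox [-6.4,-6.4,-6.4] .. [6.4,6.4,6.4]
lo = A.lo+B.lo = [-0.7-6.4, 6.1-6.4, 3.8-6.4] = [-7.100,-0.300,-2.600]
hi = A.hi+B.hi = [17.7+6.4, 19.5+6.4, 17.4+6.4] = [24.100,25.900,23.800]
diag = √(31.2²+26.2²+26.4²) = √2356.84 = 48.547

min=[-7.100,-0.300,-2.600] max=[24.100,25.900,23.800] diag=48.547


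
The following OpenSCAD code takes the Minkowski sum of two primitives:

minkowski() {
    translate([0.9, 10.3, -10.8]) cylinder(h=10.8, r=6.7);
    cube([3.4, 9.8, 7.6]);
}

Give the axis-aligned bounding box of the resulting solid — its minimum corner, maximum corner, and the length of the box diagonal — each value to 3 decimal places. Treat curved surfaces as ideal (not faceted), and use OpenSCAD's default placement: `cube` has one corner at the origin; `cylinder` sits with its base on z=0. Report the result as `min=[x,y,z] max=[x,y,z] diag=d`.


A = translate([0.9, 10.3, -10.8]) cylinder(h=10.8, r=6.7) → bbox [-5.8,3.6,-10.8] .. [7.6,17,0]
B = cube([3.4, 9.8, 7.6]) → bbox [0,0,0] .. [3.4,9.8,7.6]
lo = A.lo+B.lo = [-5.8+0, 3.6+0, -10.8+0] = [-5.800,3.600,-10.800]
hi = A.hi+B.hi = [7.6+3.4, 17+9.8, 0+7.6] = [11.000,26.800,7.600]
diag = √(16.8²+23.2²+18.4²) = √1159.04 = 34.045

min=[-5.800,3.600,-10.800] max=[11.000,26.800,7.600] diag=34.045


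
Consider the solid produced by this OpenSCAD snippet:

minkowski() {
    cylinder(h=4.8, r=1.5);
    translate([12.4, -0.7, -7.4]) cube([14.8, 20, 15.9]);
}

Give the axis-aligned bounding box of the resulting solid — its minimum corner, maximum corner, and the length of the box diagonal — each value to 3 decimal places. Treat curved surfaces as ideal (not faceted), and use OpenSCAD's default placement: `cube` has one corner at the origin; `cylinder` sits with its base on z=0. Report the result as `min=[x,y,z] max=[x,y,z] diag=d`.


min=[10.900,-2.200,-7.400] max=[28.700,20.800,13.300] diag=35.698

A = translate([12.4, -0.7, -7.4]) cube([14.8, 20, 15.9]) → bbox [12.4,-0.7,-7.4] .. [27.2,19.3,8.5]
B = cylinder(h=4.8, r=1.5) → bbox [-1.5,-1.5,0] .. [1.5,1.5,4.8]
lo = A.lo+B.lo = [12.4-1.5, -0.7-1.5, -7.4+0] = [10.900,-2.200,-7.400]
hi = A.hi+B.hi = [27.2+1.5, 19.3+1.5, 8.5+4.8] = [28.700,20.800,13.300]
diag = √(17.8²+23²+20.7²) = √1274.33 = 35.698


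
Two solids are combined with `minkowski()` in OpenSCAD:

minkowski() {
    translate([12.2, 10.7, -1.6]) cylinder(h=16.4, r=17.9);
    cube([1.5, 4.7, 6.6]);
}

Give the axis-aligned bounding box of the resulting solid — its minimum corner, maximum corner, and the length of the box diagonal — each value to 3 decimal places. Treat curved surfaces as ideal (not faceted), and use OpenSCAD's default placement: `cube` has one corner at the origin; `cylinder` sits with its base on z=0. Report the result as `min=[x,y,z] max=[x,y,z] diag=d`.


min=[-5.700,-7.200,-1.600] max=[31.600,33.300,21.400] diag=59.670

A = translate([12.2, 10.7, -1.6]) cylinder(h=16.4, r=17.9) → bbox [-5.7,-7.2,-1.6] .. [30.1,28.6,14.8]
B = cube([1.5, 4.7, 6.6]) → bbox [0,0,0] .. [1.5,4.7,6.6]
lo = A.lo+B.lo = [-5.7+0, -7.2+0, -1.6+0] = [-5.700,-7.200,-1.600]
hi = A.hi+B.hi = [30.1+1.5, 28.6+4.7, 14.8+6.6] = [31.600,33.300,21.400]
diag = √(37.3²+40.5²+23²) = √3560.54 = 59.670


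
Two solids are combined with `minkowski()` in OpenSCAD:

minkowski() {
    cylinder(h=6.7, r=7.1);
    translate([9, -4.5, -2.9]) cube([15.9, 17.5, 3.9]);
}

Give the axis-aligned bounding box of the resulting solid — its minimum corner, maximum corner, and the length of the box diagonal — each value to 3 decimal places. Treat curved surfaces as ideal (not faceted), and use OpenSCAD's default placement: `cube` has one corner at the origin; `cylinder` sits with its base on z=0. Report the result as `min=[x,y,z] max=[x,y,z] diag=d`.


A = translate([9, -4.5, -2.9]) cube([15.9, 17.5, 3.9]) → bbox [9,-4.5,-2.9] .. [24.9,13,1]
B = cylinder(h=6.7, r=7.1) → bbox [-7.1,-7.1,0] .. [7.1,7.1,6.7]
lo = A.lo+B.lo = [9-7.1, -4.5-7.1, -2.9+0] = [1.900,-11.600,-2.900]
hi = A.hi+B.hi = [24.9+7.1, 13+7.1, 1+6.7] = [32.000,20.100,7.700]
diag = √(30.1²+31.7²+10.6²) = √2023.26 = 44.981

min=[1.900,-11.600,-2.900] max=[32.000,20.100,7.700] diag=44.981


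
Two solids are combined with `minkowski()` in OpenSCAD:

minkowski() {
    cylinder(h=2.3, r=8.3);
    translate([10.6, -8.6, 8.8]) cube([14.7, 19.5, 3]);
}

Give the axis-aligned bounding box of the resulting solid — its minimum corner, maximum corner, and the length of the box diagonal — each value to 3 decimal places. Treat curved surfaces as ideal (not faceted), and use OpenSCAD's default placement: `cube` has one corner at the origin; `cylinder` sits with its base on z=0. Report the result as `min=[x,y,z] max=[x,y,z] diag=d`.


A = translate([10.6, -8.6, 8.8]) cube([14.7, 19.5, 3]) → bbox [10.6,-8.6,8.8] .. [25.3,10.9,11.8]
B = cylinder(h=2.3, r=8.3) → bbox [-8.3,-8.3,0] .. [8.3,8.3,2.3]
lo = A.lo+B.lo = [10.6-8.3, -8.6-8.3, 8.8+0] = [2.300,-16.900,8.800]
hi = A.hi+B.hi = [25.3+8.3, 10.9+8.3, 11.8+2.3] = [33.600,19.200,14.100]
diag = √(31.3²+36.1²+5.3²) = √2310.99 = 48.073

min=[2.300,-16.900,8.800] max=[33.600,19.200,14.100] diag=48.073


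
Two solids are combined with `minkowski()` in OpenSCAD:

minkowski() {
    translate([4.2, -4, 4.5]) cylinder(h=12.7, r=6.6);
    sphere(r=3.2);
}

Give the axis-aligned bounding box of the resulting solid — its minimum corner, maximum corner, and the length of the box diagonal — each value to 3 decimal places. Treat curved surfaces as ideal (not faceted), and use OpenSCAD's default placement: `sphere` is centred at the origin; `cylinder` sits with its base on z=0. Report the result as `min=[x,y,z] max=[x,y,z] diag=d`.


A = translate([4.2, -4, 4.5]) cylinder(h=12.7, r=6.6) → bbox [-2.4,-10.6,4.5] .. [10.8,2.6,17.2]
B = sphere(r=3.2) → bbox [-3.2,-3.2,-3.2] .. [3.2,3.2,3.2]
lo = A.lo+B.lo = [-2.4-3.2, -10.6-3.2, 4.5-3.2] = [-5.600,-13.800,1.300]
hi = A.hi+B.hi = [10.8+3.2, 2.6+3.2, 17.2+3.2] = [14.000,5.800,20.400]
diag = √(19.6²+19.6²+19.1²) = √1133.13 = 33.662

min=[-5.600,-13.800,1.300] max=[14.000,5.800,20.400] diag=33.662


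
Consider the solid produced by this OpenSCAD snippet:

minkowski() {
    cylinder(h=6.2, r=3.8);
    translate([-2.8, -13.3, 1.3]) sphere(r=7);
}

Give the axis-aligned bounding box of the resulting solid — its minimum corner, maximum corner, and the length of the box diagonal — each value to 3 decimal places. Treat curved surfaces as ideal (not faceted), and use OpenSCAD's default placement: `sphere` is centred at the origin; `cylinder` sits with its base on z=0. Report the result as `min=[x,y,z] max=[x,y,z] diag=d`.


min=[-13.600,-24.100,-5.700] max=[8.000,-2.500,14.500] diag=36.622

A = translate([-2.8, -13.3, 1.3]) sphere(r=7) → bbox [-9.8,-20.3,-5.7] .. [4.2,-6.3,8.3]
B = cylinder(h=6.2, r=3.8) → bbox [-3.8,-3.8,0] .. [3.8,3.8,6.2]
lo = A.lo+B.lo = [-9.8-3.8, -20.3-3.8, -5.7+0] = [-13.600,-24.100,-5.700]
hi = A.hi+B.hi = [4.2+3.8, -6.3+3.8, 8.3+6.2] = [8.000,-2.500,14.500]
diag = √(21.6²+21.6²+20.2²) = √1341.16 = 36.622


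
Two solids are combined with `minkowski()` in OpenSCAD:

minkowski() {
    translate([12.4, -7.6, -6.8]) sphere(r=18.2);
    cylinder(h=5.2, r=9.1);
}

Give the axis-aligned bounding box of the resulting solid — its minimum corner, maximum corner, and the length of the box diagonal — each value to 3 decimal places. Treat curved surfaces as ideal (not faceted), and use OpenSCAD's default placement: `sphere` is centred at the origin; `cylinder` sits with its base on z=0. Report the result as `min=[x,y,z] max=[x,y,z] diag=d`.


A = translate([12.4, -7.6, -6.8]) sphere(r=18.2) → bbox [-5.8,-25.8,-25] .. [30.6,10.6,11.4]
B = cylinder(h=5.2, r=9.1) → bbox [-9.1,-9.1,0] .. [9.1,9.1,5.2]
lo = A.lo+B.lo = [-5.8-9.1, -25.8-9.1, -25+0] = [-14.900,-34.900,-25.000]
hi = A.hi+B.hi = [30.6+9.1, 10.6+9.1, 11.4+5.2] = [39.700,19.700,16.600]
diag = √(54.6²+54.6²+41.6²) = √7692.88 = 87.709

min=[-14.900,-34.900,-25.000] max=[39.700,19.700,16.600] diag=87.709


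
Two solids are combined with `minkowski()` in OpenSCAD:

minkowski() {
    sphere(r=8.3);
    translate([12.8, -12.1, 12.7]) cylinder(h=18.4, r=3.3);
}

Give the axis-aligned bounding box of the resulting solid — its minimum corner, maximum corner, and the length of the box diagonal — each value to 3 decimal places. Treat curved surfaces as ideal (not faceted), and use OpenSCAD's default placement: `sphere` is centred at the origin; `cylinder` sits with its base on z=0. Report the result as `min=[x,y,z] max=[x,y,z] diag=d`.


A = translate([12.8, -12.1, 12.7]) cylinder(h=18.4, r=3.3) → bbox [9.5,-15.4,12.7] .. [16.1,-8.8,31.1]
B = sphere(r=8.3) → bbox [-8.3,-8.3,-8.3] .. [8.3,8.3,8.3]
lo = A.lo+B.lo = [9.5-8.3, -15.4-8.3, 12.7-8.3] = [1.200,-23.700,4.400]
hi = A.hi+B.hi = [16.1+8.3, -8.8+8.3, 31.1+8.3] = [24.400,-0.500,39.400]
diag = √(23.2²+23.2²+35²) = √2301.48 = 47.974

min=[1.200,-23.700,4.400] max=[24.400,-0.500,39.400] diag=47.974


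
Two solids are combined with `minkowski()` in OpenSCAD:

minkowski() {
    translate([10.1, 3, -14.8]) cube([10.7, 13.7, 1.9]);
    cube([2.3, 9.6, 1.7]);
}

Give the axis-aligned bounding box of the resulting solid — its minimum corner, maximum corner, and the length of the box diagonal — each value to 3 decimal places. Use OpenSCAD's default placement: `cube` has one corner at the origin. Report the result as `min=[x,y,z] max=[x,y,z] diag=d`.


min=[10.100,3.000,-14.800] max=[23.100,26.300,-11.200] diag=26.923

A = translate([10.1, 3, -14.8]) cube([10.7, 13.7, 1.9]) → bbox [10.1,3,-14.8] .. [20.8,16.7,-12.9]
B = cube([2.3, 9.6, 1.7]) → bbox [0,0,0] .. [2.3,9.6,1.7]
lo = A.lo+B.lo = [10.1+0, 3+0, -14.8+0] = [10.100,3.000,-14.800]
hi = A.hi+B.hi = [20.8+2.3, 16.7+9.6, -12.9+1.7] = [23.100,26.300,-11.200]
diag = √(13²+23.3²+3.6²) = √724.85 = 26.923


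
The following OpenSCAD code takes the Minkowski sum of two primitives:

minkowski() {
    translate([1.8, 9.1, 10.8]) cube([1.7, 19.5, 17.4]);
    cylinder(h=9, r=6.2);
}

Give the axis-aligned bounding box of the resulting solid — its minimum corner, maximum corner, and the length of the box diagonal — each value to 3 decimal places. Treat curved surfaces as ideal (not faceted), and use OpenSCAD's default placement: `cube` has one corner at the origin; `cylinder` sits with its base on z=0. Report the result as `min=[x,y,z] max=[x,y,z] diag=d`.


min=[-4.400,2.900,10.800] max=[9.700,34.800,37.200] diag=43.742

A = translate([1.8, 9.1, 10.8]) cube([1.7, 19.5, 17.4]) → bbox [1.8,9.1,10.8] .. [3.5,28.6,28.2]
B = cylinder(h=9, r=6.2) → bbox [-6.2,-6.2,0] .. [6.2,6.2,9]
lo = A.lo+B.lo = [1.8-6.2, 9.1-6.2, 10.8+0] = [-4.400,2.900,10.800]
hi = A.hi+B.hi = [3.5+6.2, 28.6+6.2, 28.2+9] = [9.700,34.800,37.200]
diag = √(14.1²+31.9²+26.4²) = √1913.38 = 43.742


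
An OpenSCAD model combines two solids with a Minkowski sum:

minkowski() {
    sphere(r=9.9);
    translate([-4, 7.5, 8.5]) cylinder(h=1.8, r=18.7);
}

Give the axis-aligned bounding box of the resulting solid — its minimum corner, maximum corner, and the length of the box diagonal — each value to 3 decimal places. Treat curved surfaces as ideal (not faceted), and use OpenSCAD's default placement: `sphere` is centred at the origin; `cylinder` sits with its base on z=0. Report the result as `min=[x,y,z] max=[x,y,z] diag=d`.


min=[-32.600,-21.100,-1.400] max=[24.600,36.100,20.200] diag=83.727

A = translate([-4, 7.5, 8.5]) cylinder(h=1.8, r=18.7) → bbox [-22.7,-11.2,8.5] .. [14.7,26.2,10.3]
B = sphere(r=9.9) → bbox [-9.9,-9.9,-9.9] .. [9.9,9.9,9.9]
lo = A.lo+B.lo = [-22.7-9.9, -11.2-9.9, 8.5-9.9] = [-32.600,-21.100,-1.400]
hi = A.hi+B.hi = [14.7+9.9, 26.2+9.9, 10.3+9.9] = [24.600,36.100,20.200]
diag = √(57.2²+57.2²+21.6²) = √7010.24 = 83.727


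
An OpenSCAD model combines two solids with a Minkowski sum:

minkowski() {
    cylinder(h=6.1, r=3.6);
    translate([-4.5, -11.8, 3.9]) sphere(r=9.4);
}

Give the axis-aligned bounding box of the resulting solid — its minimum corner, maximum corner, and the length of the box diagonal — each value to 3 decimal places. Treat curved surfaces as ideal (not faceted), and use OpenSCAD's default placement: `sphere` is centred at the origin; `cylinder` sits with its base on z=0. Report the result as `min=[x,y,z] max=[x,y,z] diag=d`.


A = translate([-4.5, -11.8, 3.9]) sphere(r=9.4) → bbox [-13.9,-21.2,-5.5] .. [4.9,-2.4,13.3]
B = cylinder(h=6.1, r=3.6) → bbox [-3.6,-3.6,0] .. [3.6,3.6,6.1]
lo = A.lo+B.lo = [-13.9-3.6, -21.2-3.6, -5.5+0] = [-17.500,-24.800,-5.500]
hi = A.hi+B.hi = [4.9+3.6, -2.4+3.6, 13.3+6.1] = [8.500,1.200,19.400]
diag = √(26²+26²+24.9²) = √1972.01 = 44.407

min=[-17.500,-24.800,-5.500] max=[8.500,1.200,19.400] diag=44.407


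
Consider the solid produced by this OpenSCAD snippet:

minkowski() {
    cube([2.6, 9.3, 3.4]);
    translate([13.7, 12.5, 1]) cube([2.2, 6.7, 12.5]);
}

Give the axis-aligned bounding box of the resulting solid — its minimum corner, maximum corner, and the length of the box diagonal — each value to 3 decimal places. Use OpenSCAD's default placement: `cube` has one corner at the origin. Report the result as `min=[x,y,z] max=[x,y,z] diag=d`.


min=[13.700,12.500,1.000] max=[18.500,28.500,16.900] diag=23.062

A = translate([13.7, 12.5, 1]) cube([2.2, 6.7, 12.5]) → bbox [13.7,12.5,1] .. [15.9,19.2,13.5]
B = cube([2.6, 9.3, 3.4]) → bbox [0,0,0] .. [2.6,9.3,3.4]
lo = A.lo+B.lo = [13.7+0, 12.5+0, 1+0] = [13.700,12.500,1.000]
hi = A.hi+B.hi = [15.9+2.6, 19.2+9.3, 13.5+3.4] = [18.500,28.500,16.900]
diag = √(4.8²+16²+15.9²) = √531.85 = 23.062


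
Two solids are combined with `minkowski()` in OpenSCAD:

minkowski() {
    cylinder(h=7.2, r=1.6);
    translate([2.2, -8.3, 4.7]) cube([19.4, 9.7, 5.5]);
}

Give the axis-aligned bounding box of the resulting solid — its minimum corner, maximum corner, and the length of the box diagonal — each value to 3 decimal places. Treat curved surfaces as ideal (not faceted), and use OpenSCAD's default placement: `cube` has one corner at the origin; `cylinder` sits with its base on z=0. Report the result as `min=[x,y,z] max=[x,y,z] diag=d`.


min=[0.600,-9.900,4.700] max=[23.200,3.000,17.400] diag=28.956

A = translate([2.2, -8.3, 4.7]) cube([19.4, 9.7, 5.5]) → bbox [2.2,-8.3,4.7] .. [21.6,1.4,10.2]
B = cylinder(h=7.2, r=1.6) → bbox [-1.6,-1.6,0] .. [1.6,1.6,7.2]
lo = A.lo+B.lo = [2.2-1.6, -8.3-1.6, 4.7+0] = [0.600,-9.900,4.700]
hi = A.hi+B.hi = [21.6+1.6, 1.4+1.6, 10.2+7.2] = [23.200,3.000,17.400]
diag = √(22.6²+12.9²+12.7²) = √838.46 = 28.956


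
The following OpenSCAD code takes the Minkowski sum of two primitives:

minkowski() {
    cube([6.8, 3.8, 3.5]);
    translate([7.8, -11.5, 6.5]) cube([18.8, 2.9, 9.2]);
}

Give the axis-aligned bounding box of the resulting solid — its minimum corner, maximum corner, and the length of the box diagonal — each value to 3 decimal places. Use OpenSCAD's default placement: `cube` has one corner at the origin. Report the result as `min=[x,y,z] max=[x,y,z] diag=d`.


A = translate([7.8, -11.5, 6.5]) cube([18.8, 2.9, 9.2]) → bbox [7.8,-11.5,6.5] .. [26.6,-8.6,15.7]
B = cube([6.8, 3.8, 3.5]) → bbox [0,0,0] .. [6.8,3.8,3.5]
lo = A.lo+B.lo = [7.8+0, -11.5+0, 6.5+0] = [7.800,-11.500,6.500]
hi = A.hi+B.hi = [26.6+6.8, -8.6+3.8, 15.7+3.5] = [33.400,-4.800,19.200]
diag = √(25.6²+6.7²+12.7²) = √861.54 = 29.352

min=[7.800,-11.500,6.500] max=[33.400,-4.800,19.200] diag=29.352


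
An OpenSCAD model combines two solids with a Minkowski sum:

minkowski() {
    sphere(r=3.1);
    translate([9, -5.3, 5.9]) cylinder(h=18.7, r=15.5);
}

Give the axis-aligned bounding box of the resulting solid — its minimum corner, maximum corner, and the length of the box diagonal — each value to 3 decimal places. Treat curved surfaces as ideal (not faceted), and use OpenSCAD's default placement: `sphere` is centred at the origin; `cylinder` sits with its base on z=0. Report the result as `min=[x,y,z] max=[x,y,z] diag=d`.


min=[-9.600,-23.900,2.800] max=[27.600,13.300,27.700] diag=58.204

A = translate([9, -5.3, 5.9]) cylinder(h=18.7, r=15.5) → bbox [-6.5,-20.8,5.9] .. [24.5,10.2,24.6]
B = sphere(r=3.1) → bbox [-3.1,-3.1,-3.1] .. [3.1,3.1,3.1]
lo = A.lo+B.lo = [-6.5-3.1, -20.8-3.1, 5.9-3.1] = [-9.600,-23.900,2.800]
hi = A.hi+B.hi = [24.5+3.1, 10.2+3.1, 24.6+3.1] = [27.600,13.300,27.700]
diag = √(37.2²+37.2²+24.9²) = √3387.69 = 58.204


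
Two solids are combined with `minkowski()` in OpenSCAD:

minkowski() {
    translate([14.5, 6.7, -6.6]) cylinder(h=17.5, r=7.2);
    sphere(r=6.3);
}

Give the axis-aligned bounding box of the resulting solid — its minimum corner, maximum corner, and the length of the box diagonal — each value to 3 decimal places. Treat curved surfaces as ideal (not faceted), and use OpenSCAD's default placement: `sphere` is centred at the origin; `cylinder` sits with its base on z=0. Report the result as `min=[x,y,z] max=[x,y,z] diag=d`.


min=[1.000,-6.800,-12.900] max=[28.000,20.200,17.200] diag=48.621

A = translate([14.5, 6.7, -6.6]) cylinder(h=17.5, r=7.2) → bbox [7.3,-0.5,-6.6] .. [21.7,13.9,10.9]
B = sphere(r=6.3) → bbox [-6.3,-6.3,-6.3] .. [6.3,6.3,6.3]
lo = A.lo+B.lo = [7.3-6.3, -0.5-6.3, -6.6-6.3] = [1.000,-6.800,-12.900]
hi = A.hi+B.hi = [21.7+6.3, 13.9+6.3, 10.9+6.3] = [28.000,20.200,17.200]
diag = √(27²+27²+30.1²) = √2364.01 = 48.621


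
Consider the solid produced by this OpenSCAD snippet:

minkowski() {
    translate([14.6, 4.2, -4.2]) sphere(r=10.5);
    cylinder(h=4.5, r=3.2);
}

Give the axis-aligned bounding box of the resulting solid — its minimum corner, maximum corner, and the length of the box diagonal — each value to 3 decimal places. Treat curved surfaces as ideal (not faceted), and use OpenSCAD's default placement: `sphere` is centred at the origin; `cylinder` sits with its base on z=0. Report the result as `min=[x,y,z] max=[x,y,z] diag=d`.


A = translate([14.6, 4.2, -4.2]) sphere(r=10.5) → bbox [4.1,-6.3,-14.7] .. [25.1,14.7,6.3]
B = cylinder(h=4.5, r=3.2) → bbox [-3.2,-3.2,0] .. [3.2,3.2,4.5]
lo = A.lo+B.lo = [4.1-3.2, -6.3-3.2, -14.7+0] = [0.900,-9.500,-14.700]
hi = A.hi+B.hi = [25.1+3.2, 14.7+3.2, 6.3+4.5] = [28.300,17.900,10.800]
diag = √(27.4²+27.4²+25.5²) = √2151.77 = 46.387

min=[0.900,-9.500,-14.700] max=[28.300,17.900,10.800] diag=46.387


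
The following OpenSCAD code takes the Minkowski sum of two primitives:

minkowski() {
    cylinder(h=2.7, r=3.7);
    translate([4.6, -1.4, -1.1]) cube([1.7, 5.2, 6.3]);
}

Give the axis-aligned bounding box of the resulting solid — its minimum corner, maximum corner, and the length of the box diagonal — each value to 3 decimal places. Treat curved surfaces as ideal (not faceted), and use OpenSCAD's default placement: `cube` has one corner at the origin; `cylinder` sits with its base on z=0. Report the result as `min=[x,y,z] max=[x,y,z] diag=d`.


min=[0.900,-5.100,-1.100] max=[10.000,7.500,7.900] diag=17.960

A = translate([4.6, -1.4, -1.1]) cube([1.7, 5.2, 6.3]) → bbox [4.6,-1.4,-1.1] .. [6.3,3.8,5.2]
B = cylinder(h=2.7, r=3.7) → bbox [-3.7,-3.7,0] .. [3.7,3.7,2.7]
lo = A.lo+B.lo = [4.6-3.7, -1.4-3.7, -1.1+0] = [0.900,-5.100,-1.100]
hi = A.hi+B.hi = [6.3+3.7, 3.8+3.7, 5.2+2.7] = [10.000,7.500,7.900]
diag = √(9.1²+12.6²+9²) = √322.57 = 17.960


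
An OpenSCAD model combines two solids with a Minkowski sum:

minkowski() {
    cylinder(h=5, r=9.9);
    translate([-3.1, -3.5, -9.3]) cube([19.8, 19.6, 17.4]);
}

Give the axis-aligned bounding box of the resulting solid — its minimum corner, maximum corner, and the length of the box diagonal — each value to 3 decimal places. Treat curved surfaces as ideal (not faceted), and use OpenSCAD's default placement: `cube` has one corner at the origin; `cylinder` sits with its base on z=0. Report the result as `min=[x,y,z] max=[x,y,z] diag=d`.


A = translate([-3.1, -3.5, -9.3]) cube([19.8, 19.6, 17.4]) → bbox [-3.1,-3.5,-9.3] .. [16.7,16.1,8.1]
B = cylinder(h=5, r=9.9) → bbox [-9.9,-9.9,0] .. [9.9,9.9,5]
lo = A.lo+B.lo = [-3.1-9.9, -3.5-9.9, -9.3+0] = [-13.000,-13.400,-9.300]
hi = A.hi+B.hi = [16.7+9.9, 16.1+9.9, 8.1+5] = [26.600,26.000,13.100]
diag = √(39.6²+39.4²+22.4²) = √3622.28 = 60.185

min=[-13.000,-13.400,-9.300] max=[26.600,26.000,13.100] diag=60.185


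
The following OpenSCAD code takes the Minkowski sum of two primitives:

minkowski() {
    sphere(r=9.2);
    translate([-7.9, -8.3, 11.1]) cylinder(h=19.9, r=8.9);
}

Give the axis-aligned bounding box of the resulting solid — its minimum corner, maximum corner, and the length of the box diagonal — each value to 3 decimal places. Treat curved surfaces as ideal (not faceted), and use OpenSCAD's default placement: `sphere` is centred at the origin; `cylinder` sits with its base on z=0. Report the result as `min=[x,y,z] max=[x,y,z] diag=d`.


A = translate([-7.9, -8.3, 11.1]) cylinder(h=19.9, r=8.9) → bbox [-16.8,-17.2,11.1] .. [1,0.6,31]
B = sphere(r=9.2) → bbox [-9.2,-9.2,-9.2] .. [9.2,9.2,9.2]
lo = A.lo+B.lo = [-16.8-9.2, -17.2-9.2, 11.1-9.2] = [-26.000,-26.400,1.900]
hi = A.hi+B.hi = [1+9.2, 0.6+9.2, 31+9.2] = [10.200,9.800,40.200]
diag = √(36.2²+36.2²+38.3²) = √4087.77 = 63.936

min=[-26.000,-26.400,1.900] max=[10.200,9.800,40.200] diag=63.936


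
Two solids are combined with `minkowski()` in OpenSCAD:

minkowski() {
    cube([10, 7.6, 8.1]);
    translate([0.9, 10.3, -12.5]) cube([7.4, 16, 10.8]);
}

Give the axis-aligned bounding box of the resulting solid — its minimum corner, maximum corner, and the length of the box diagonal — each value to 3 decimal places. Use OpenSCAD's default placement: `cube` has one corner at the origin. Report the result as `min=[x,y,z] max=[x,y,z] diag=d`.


min=[0.900,10.300,-12.500] max=[18.300,33.900,6.400] diag=34.885

A = translate([0.9, 10.3, -12.5]) cube([7.4, 16, 10.8]) → bbox [0.9,10.3,-12.5] .. [8.3,26.3,-1.7]
B = cube([10, 7.6, 8.1]) → bbox [0,0,0] .. [10,7.6,8.1]
lo = A.lo+B.lo = [0.9+0, 10.3+0, -12.5+0] = [0.900,10.300,-12.500]
hi = A.hi+B.hi = [8.3+10, 26.3+7.6, -1.7+8.1] = [18.300,33.900,6.400]
diag = √(17.4²+23.6²+18.9²) = √1216.93 = 34.885


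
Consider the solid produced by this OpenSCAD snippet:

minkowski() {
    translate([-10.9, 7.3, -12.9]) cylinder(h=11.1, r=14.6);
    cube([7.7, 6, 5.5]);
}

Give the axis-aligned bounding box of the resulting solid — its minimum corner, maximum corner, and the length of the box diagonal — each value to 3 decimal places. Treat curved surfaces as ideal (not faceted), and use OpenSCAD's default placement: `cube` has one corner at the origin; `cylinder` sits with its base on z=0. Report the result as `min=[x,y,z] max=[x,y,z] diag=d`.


min=[-25.500,-7.300,-12.900] max=[11.400,27.900,3.700] diag=53.630

A = translate([-10.9, 7.3, -12.9]) cylinder(h=11.1, r=14.6) → bbox [-25.5,-7.3,-12.9] .. [3.7,21.9,-1.8]
B = cube([7.7, 6, 5.5]) → bbox [0,0,0] .. [7.7,6,5.5]
lo = A.lo+B.lo = [-25.5+0, -7.3+0, -12.9+0] = [-25.500,-7.300,-12.900]
hi = A.hi+B.hi = [3.7+7.7, 21.9+6, -1.8+5.5] = [11.400,27.900,3.700]
diag = √(36.9²+35.2²+16.6²) = √2876.21 = 53.630


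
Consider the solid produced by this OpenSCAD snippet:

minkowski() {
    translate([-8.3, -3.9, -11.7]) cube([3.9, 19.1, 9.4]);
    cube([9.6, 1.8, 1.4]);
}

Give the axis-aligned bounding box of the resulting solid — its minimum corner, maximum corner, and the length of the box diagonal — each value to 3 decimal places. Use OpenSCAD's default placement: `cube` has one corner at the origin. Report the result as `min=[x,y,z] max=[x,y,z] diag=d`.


A = translate([-8.3, -3.9, -11.7]) cube([3.9, 19.1, 9.4]) → bbox [-8.3,-3.9,-11.7] .. [-4.4,15.2,-2.3]
B = cube([9.6, 1.8, 1.4]) → bbox [0,0,0] .. [9.6,1.8,1.4]
lo = A.lo+B.lo = [-8.3+0, -3.9+0, -11.7+0] = [-8.300,-3.900,-11.700]
hi = A.hi+B.hi = [-4.4+9.6, 15.2+1.8, -2.3+1.4] = [5.200,17.000,-0.900]
diag = √(13.5²+20.9²+10.8²) = √735.7 = 27.124

min=[-8.300,-3.900,-11.700] max=[5.200,17.000,-0.900] diag=27.124


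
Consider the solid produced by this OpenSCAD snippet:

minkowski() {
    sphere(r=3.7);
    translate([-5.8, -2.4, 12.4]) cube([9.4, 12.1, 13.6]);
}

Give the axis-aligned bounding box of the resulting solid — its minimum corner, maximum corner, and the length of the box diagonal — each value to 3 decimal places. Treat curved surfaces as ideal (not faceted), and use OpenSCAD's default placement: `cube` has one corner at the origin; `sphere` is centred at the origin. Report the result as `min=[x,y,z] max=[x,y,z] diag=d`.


min=[-9.500,-6.100,8.700] max=[7.300,13.400,29.700] diag=33.219

A = translate([-5.8, -2.4, 12.4]) cube([9.4, 12.1, 13.6]) → bbox [-5.8,-2.4,12.4] .. [3.6,9.7,26]
B = sphere(r=3.7) → bbox [-3.7,-3.7,-3.7] .. [3.7,3.7,3.7]
lo = A.lo+B.lo = [-5.8-3.7, -2.4-3.7, 12.4-3.7] = [-9.500,-6.100,8.700]
hi = A.hi+B.hi = [3.6+3.7, 9.7+3.7, 26+3.7] = [7.300,13.400,29.700]
diag = √(16.8²+19.5²+21²) = √1103.49 = 33.219


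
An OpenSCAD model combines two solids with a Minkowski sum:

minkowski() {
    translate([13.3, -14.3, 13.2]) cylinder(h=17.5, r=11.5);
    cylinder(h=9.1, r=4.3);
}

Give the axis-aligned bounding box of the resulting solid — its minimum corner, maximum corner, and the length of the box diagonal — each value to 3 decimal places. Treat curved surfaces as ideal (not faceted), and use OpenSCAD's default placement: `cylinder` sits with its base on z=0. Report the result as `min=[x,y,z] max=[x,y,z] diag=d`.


min=[-2.500,-30.100,13.200] max=[29.100,1.500,39.800] diag=52.007

A = translate([13.3, -14.3, 13.2]) cylinder(h=17.5, r=11.5) → bbox [1.8,-25.8,13.2] .. [24.8,-2.8,30.7]
B = cylinder(h=9.1, r=4.3) → bbox [-4.3,-4.3,0] .. [4.3,4.3,9.1]
lo = A.lo+B.lo = [1.8-4.3, -25.8-4.3, 13.2+0] = [-2.500,-30.100,13.200]
hi = A.hi+B.hi = [24.8+4.3, -2.8+4.3, 30.7+9.1] = [29.100,1.500,39.800]
diag = √(31.6²+31.6²+26.6²) = √2704.68 = 52.007


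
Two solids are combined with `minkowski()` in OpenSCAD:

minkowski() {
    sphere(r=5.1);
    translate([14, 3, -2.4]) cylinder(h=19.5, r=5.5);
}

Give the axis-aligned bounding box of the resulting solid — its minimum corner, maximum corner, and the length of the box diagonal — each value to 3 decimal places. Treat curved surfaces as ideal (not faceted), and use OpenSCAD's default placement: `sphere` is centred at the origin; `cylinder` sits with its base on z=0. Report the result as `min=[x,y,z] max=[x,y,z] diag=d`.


A = translate([14, 3, -2.4]) cylinder(h=19.5, r=5.5) → bbox [8.5,-2.5,-2.4] .. [19.5,8.5,17.1]
B = sphere(r=5.1) → bbox [-5.1,-5.1,-5.1] .. [5.1,5.1,5.1]
lo = A.lo+B.lo = [8.5-5.1, -2.5-5.1, -2.4-5.1] = [3.400,-7.600,-7.500]
hi = A.hi+B.hi = [19.5+5.1, 8.5+5.1, 17.1+5.1] = [24.600,13.600,22.200]
diag = √(21.2²+21.2²+29.7²) = √1780.97 = 42.202

min=[3.400,-7.600,-7.500] max=[24.600,13.600,22.200] diag=42.202


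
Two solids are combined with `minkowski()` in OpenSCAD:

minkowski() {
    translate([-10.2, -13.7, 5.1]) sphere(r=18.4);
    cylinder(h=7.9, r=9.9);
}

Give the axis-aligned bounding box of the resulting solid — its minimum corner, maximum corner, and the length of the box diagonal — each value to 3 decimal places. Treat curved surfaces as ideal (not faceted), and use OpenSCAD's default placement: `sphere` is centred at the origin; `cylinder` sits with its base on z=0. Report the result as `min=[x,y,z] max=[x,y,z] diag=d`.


min=[-38.500,-42.000,-13.300] max=[18.100,14.600,31.400] diag=91.680

A = translate([-10.2, -13.7, 5.1]) sphere(r=18.4) → bbox [-28.6,-32.1,-13.3] .. [8.2,4.7,23.5]
B = cylinder(h=7.9, r=9.9) → bbox [-9.9,-9.9,0] .. [9.9,9.9,7.9]
lo = A.lo+B.lo = [-28.6-9.9, -32.1-9.9, -13.3+0] = [-38.500,-42.000,-13.300]
hi = A.hi+B.hi = [8.2+9.9, 4.7+9.9, 23.5+7.9] = [18.100,14.600,31.400]
diag = √(56.6²+56.6²+44.7²) = √8405.21 = 91.680


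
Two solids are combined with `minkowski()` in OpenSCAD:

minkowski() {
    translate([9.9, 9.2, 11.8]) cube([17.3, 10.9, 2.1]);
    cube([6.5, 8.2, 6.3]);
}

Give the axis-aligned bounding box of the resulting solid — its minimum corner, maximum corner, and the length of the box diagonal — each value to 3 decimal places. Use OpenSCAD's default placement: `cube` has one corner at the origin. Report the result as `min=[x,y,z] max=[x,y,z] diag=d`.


A = translate([9.9, 9.2, 11.8]) cube([17.3, 10.9, 2.1]) → bbox [9.9,9.2,11.8] .. [27.2,20.1,13.9]
B = cube([6.5, 8.2, 6.3]) → bbox [0,0,0] .. [6.5,8.2,6.3]
lo = A.lo+B.lo = [9.9+0, 9.2+0, 11.8+0] = [9.900,9.200,11.800]
hi = A.hi+B.hi = [27.2+6.5, 20.1+8.2, 13.9+6.3] = [33.700,28.300,20.200]
diag = √(23.8²+19.1²+8.4²) = √1001.81 = 31.651

min=[9.900,9.200,11.800] max=[33.700,28.300,20.200] diag=31.651


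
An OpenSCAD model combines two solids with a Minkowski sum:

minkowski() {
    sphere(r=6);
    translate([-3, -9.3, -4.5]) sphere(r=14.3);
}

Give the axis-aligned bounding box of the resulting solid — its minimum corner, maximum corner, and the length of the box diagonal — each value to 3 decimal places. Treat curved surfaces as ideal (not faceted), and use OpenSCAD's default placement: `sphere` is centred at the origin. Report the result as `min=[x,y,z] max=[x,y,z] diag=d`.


A = translate([-3, -9.3, -4.5]) sphere(r=14.3) → bbox [-17.3,-23.6,-18.8] .. [11.3,5,9.8]
B = sphere(r=6) → bbox [-6,-6,-6] .. [6,6,6]
lo = A.lo+B.lo = [-17.3-6, -23.6-6, -18.8-6] = [-23.300,-29.600,-24.800]
hi = A.hi+B.hi = [11.3+6, 5+6, 9.8+6] = [17.300,11.000,15.800]
diag = √(40.6²+40.6²+40.6²) = √4945.08 = 70.321

min=[-23.300,-29.600,-24.800] max=[17.300,11.000,15.800] diag=70.321


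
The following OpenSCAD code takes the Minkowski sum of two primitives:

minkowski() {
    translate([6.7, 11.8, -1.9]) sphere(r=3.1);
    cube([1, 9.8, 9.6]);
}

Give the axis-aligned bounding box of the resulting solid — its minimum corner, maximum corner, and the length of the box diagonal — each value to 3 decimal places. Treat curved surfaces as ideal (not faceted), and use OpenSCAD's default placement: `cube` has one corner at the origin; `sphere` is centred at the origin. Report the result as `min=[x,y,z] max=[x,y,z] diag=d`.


min=[3.600,8.700,-5.000] max=[10.800,24.700,10.800] diag=23.611

A = translate([6.7, 11.8, -1.9]) sphere(r=3.1) → bbox [3.6,8.7,-5] .. [9.8,14.9,1.2]
B = cube([1, 9.8, 9.6]) → bbox [0,0,0] .. [1,9.8,9.6]
lo = A.lo+B.lo = [3.6+0, 8.7+0, -5+0] = [3.600,8.700,-5.000]
hi = A.hi+B.hi = [9.8+1, 14.9+9.8, 1.2+9.6] = [10.800,24.700,10.800]
diag = √(7.2²+16²+15.8²) = √557.48 = 23.611


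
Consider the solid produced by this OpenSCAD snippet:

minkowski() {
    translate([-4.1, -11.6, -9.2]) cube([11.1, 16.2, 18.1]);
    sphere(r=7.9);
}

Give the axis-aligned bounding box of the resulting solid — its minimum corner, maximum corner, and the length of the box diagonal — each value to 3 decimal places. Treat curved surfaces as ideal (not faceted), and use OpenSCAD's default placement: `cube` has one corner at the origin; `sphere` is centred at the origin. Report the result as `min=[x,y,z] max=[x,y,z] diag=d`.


A = translate([-4.1, -11.6, -9.2]) cube([11.1, 16.2, 18.1]) → bbox [-4.1,-11.6,-9.2] .. [7,4.6,8.9]
B = sphere(r=7.9) → bbox [-7.9,-7.9,-7.9] .. [7.9,7.9,7.9]
lo = A.lo+B.lo = [-4.1-7.9, -11.6-7.9, -9.2-7.9] = [-12.000,-19.500,-17.100]
hi = A.hi+B.hi = [7+7.9, 4.6+7.9, 8.9+7.9] = [14.900,12.500,16.800]
diag = √(26.9²+32²+33.9²) = √2896.82 = 53.822

min=[-12.000,-19.500,-17.100] max=[14.900,12.500,16.800] diag=53.822


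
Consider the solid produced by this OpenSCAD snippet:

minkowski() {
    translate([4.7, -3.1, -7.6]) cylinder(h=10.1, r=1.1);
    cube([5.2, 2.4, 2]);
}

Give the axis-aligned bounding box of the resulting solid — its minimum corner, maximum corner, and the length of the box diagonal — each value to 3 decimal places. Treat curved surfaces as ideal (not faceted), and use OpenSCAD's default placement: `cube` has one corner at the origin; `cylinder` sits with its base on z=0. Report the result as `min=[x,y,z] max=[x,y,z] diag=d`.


A = translate([4.7, -3.1, -7.6]) cylinder(h=10.1, r=1.1) → bbox [3.6,-4.2,-7.6] .. [5.8,-2,2.5]
B = cube([5.2, 2.4, 2]) → bbox [0,0,0] .. [5.2,2.4,2]
lo = A.lo+B.lo = [3.6+0, -4.2+0, -7.6+0] = [3.600,-4.200,-7.600]
hi = A.hi+B.hi = [5.8+5.2, -2+2.4, 2.5+2] = [11.000,0.400,4.500]
diag = √(7.4²+4.6²+12.1²) = √222.33 = 14.911

min=[3.600,-4.200,-7.600] max=[11.000,0.400,4.500] diag=14.911


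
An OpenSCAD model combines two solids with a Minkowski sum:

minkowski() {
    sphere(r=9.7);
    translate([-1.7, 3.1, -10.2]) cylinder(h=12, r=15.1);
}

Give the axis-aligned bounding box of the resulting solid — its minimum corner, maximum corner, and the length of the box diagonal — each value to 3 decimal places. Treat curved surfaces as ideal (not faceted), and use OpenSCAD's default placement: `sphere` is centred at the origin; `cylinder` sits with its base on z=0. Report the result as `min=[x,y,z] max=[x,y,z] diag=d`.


A = translate([-1.7, 3.1, -10.2]) cylinder(h=12, r=15.1) → bbox [-16.8,-12,-10.2] .. [13.4,18.2,1.8]
B = sphere(r=9.7) → bbox [-9.7,-9.7,-9.7] .. [9.7,9.7,9.7]
lo = A.lo+B.lo = [-16.8-9.7, -12-9.7, -10.2-9.7] = [-26.500,-21.700,-19.900]
hi = A.hi+B.hi = [13.4+9.7, 18.2+9.7, 1.8+9.7] = [23.100,27.900,11.500]
diag = √(49.6²+49.6²+31.4²) = √5906.28 = 76.852

min=[-26.500,-21.700,-19.900] max=[23.100,27.900,11.500] diag=76.852


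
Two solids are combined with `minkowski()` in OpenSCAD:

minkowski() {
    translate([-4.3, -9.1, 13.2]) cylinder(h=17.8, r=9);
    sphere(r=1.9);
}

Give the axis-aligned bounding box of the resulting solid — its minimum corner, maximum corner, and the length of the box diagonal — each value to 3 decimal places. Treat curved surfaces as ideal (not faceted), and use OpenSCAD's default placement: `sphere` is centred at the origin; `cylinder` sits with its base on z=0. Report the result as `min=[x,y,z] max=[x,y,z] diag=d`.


A = translate([-4.3, -9.1, 13.2]) cylinder(h=17.8, r=9) → bbox [-13.3,-18.1,13.2] .. [4.7,-0.1,31]
B = sphere(r=1.9) → bbox [-1.9,-1.9,-1.9] .. [1.9,1.9,1.9]
lo = A.lo+B.lo = [-13.3-1.9, -18.1-1.9, 13.2-1.9] = [-15.200,-20.000,11.300]
hi = A.hi+B.hi = [4.7+1.9, -0.1+1.9, 31+1.9] = [6.600,1.800,32.900]
diag = √(21.8²+21.8²+21.6²) = √1417.04 = 37.644

min=[-15.200,-20.000,11.300] max=[6.600,1.800,32.900] diag=37.644


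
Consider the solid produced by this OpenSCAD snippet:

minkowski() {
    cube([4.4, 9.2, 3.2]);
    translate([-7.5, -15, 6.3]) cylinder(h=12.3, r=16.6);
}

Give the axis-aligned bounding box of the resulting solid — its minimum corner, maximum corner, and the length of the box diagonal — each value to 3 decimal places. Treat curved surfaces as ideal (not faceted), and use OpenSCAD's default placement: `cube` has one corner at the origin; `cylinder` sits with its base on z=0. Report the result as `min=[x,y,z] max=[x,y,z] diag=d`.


A = translate([-7.5, -15, 6.3]) cylinder(h=12.3, r=16.6) → bbox [-24.1,-31.6,6.3] .. [9.1,1.6,18.6]
B = cube([4.4, 9.2, 3.2]) → bbox [0,0,0] .. [4.4,9.2,3.2]
lo = A.lo+B.lo = [-24.1+0, -31.6+0, 6.3+0] = [-24.100,-31.600,6.300]
hi = A.hi+B.hi = [9.1+4.4, 1.6+9.2, 18.6+3.2] = [13.500,10.800,21.800]
diag = √(37.6²+42.4²+15.5²) = √3451.77 = 58.752

min=[-24.100,-31.600,6.300] max=[13.500,10.800,21.800] diag=58.752


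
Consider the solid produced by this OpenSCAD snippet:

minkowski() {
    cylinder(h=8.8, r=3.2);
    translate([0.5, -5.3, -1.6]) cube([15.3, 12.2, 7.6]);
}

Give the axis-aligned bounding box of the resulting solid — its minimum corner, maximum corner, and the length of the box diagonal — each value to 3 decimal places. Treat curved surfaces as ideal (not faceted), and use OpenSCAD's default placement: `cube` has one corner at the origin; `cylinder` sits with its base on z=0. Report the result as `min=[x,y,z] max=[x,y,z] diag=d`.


A = translate([0.5, -5.3, -1.6]) cube([15.3, 12.2, 7.6]) → bbox [0.5,-5.3,-1.6] .. [15.8,6.9,6]
B = cylinder(h=8.8, r=3.2) → bbox [-3.2,-3.2,0] .. [3.2,3.2,8.8]
lo = A.lo+B.lo = [0.5-3.2, -5.3-3.2, -1.6+0] = [-2.700,-8.500,-1.600]
hi = A.hi+B.hi = [15.8+3.2, 6.9+3.2, 6+8.8] = [19.000,10.100,14.800]
diag = √(21.7²+18.6²+16.4²) = √1085.81 = 32.952

min=[-2.700,-8.500,-1.600] max=[19.000,10.100,14.800] diag=32.952


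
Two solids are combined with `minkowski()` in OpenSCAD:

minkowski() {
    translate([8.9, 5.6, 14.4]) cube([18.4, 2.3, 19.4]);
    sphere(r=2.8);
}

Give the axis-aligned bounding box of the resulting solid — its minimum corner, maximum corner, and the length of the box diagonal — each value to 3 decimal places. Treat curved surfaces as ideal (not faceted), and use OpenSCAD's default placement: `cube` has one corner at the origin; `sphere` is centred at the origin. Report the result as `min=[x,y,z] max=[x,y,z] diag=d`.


min=[6.100,2.800,11.600] max=[30.100,10.700,36.600] diag=35.544

A = translate([8.9, 5.6, 14.4]) cube([18.4, 2.3, 19.4]) → bbox [8.9,5.6,14.4] .. [27.3,7.9,33.8]
B = sphere(r=2.8) → bbox [-2.8,-2.8,-2.8] .. [2.8,2.8,2.8]
lo = A.lo+B.lo = [8.9-2.8, 5.6-2.8, 14.4-2.8] = [6.100,2.800,11.600]
hi = A.hi+B.hi = [27.3+2.8, 7.9+2.8, 33.8+2.8] = [30.100,10.700,36.600]
diag = √(24²+7.9²+25²) = √1263.41 = 35.544


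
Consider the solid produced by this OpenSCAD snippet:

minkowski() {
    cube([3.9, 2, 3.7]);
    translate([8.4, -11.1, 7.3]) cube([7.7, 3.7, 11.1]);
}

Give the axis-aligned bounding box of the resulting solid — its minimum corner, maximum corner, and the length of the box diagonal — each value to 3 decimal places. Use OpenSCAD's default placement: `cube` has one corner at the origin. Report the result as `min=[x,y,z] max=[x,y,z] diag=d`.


min=[8.400,-11.100,7.300] max=[20.000,-5.400,22.100] diag=19.649

A = translate([8.4, -11.1, 7.3]) cube([7.7, 3.7, 11.1]) → bbox [8.4,-11.1,7.3] .. [16.1,-7.4,18.4]
B = cube([3.9, 2, 3.7]) → bbox [0,0,0] .. [3.9,2,3.7]
lo = A.lo+B.lo = [8.4+0, -11.1+0, 7.3+0] = [8.400,-11.100,7.300]
hi = A.hi+B.hi = [16.1+3.9, -7.4+2, 18.4+3.7] = [20.000,-5.400,22.100]
diag = √(11.6²+5.7²+14.8²) = √386.09 = 19.649
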